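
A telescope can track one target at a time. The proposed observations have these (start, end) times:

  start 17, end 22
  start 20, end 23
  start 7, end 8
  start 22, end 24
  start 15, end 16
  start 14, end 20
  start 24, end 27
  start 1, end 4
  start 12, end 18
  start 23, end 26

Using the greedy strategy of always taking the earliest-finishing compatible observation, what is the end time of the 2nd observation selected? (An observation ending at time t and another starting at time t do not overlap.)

Sorted by end: (1,4)  (7,8)  (15,16)  (12,18)  (14,20)  (17,22)  (20,23)  (22,24)  (23,26)  (24,27)
take (1,4); take (7,8); take (15,16); take (17,22); take (22,24); take (24,27).
Selected: (1,4) (7,8) (15,16) (17,22) (22,24) (24,27)

8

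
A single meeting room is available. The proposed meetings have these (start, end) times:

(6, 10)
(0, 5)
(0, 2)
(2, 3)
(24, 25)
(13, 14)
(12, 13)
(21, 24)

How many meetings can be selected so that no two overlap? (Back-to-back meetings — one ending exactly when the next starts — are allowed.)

Greedy by earliest finish: after sorting by end time, pick each interval compatible with the last pick.
Sorted by end: (0,2)  (2,3)  (0,5)  (6,10)  (12,13)  (13,14)  (21,24)  (24,25)
take (0,2); take (2,3); skip (0,5); take (6,10); take (12,13); take (13,14); take (21,24); take (24,25).
Selected 7 meetings.

7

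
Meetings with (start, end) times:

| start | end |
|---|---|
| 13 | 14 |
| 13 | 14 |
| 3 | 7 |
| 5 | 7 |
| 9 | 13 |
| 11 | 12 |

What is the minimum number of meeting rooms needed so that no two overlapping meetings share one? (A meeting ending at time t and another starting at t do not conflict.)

2

Count concurrent intervals with a sweep; the peak is the room count.
starts: [3, 5, 9, 11, 13, 13]
ends:   [7, 7, 12, 13, 14, 14]
s3→1 s5→2  — peak 2.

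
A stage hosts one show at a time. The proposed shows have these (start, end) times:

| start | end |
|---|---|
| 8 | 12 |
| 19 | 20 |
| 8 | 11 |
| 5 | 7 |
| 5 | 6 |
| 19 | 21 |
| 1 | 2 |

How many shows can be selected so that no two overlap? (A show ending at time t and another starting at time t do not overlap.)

4

Order by finish time; keep every interval that doesn't clash with the previous kept one.
Sorted by end: (1,2)  (5,6)  (5,7)  (8,11)  (8,12)  (19,20)  (19,21)
take (1,2); take (5,6); take (8,11); take (19,20).
Selected 4 shows.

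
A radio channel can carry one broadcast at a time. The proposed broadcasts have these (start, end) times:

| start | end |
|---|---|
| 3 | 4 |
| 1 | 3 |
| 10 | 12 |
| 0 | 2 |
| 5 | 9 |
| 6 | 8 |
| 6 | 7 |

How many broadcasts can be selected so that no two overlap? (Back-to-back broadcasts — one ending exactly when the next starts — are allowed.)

Sort by end time and greedily take each interval whose start is ≥ the last chosen end.
By end time: (0,2), (1,3), (3,4), (6,7), (6,8), (5,9), (10,12).
Pick (0,2); next start ≥ 2 → (3,4); next start ≥ 4 → (6,7); next start ≥ 7 → (10,12).
Selected 4 broadcasts.

4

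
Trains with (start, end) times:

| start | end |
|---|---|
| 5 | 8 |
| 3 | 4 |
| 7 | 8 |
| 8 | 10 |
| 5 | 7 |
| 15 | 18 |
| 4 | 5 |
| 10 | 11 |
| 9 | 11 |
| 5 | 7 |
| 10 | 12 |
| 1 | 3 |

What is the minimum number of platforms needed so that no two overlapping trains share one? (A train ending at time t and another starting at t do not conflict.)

3

Events (time:±→running): 1:+→1 3:-→0 3:+→1 4:-→0 4:+→1 5:-→0 5:+→1 5:+→2 5:+→3 … peak 3.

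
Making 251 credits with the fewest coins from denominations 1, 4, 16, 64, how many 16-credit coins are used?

251 − 3×64→59 − 3×16→11 − 2×4→3 − 3×1→0
Count of 16: 3

3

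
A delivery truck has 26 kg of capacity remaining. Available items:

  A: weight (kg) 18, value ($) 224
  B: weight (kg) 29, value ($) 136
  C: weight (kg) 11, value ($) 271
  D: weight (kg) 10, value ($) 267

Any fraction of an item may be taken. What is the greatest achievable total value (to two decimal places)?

600.22

Greedy by value/weight ratio, highest first.
Order: D (267/10=26.70) > C (271/11=24.64) > A (224/18=12.44) > B (136/29=4.69)
Fill: take D (10 @ 267) → take C (11 @ 271) → take 5/18 of A → 62.22; 26/26 used.
Total value = 600.22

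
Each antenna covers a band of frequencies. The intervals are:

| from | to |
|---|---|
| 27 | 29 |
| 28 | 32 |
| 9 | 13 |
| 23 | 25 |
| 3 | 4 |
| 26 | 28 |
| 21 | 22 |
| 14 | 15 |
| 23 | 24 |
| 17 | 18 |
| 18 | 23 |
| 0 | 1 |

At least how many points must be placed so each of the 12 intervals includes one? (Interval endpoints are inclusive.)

8

Sorted: [0,1] [3,4] [9,13] [14,15] [17,18] [21,22] [18,23] [23,24] [23,25] [26,28] [27,29] [28,32]
{[0,1]} hit by 1; {[3,4]} hit by 4; {[9,13]} hit by 13; {[14,15]} hit by 15; {[17,18]} hit by 18; {[21,22],[18,23]} hit by 22; {[23,24],[23,25]} hit by 24; {[26,28],[27,29],[28,32]} hit by 28.
Points: 1, 4, 13, 15, 18, 22, 24, 28 (8 total).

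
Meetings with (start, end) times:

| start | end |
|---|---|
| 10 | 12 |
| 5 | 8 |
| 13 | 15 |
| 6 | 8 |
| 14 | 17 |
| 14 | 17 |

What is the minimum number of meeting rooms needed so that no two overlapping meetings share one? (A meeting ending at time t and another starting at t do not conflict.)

Count concurrent intervals with a sweep; the peak is the room count.
starts: [5, 6, 10, 13, 14, 14]
ends:   [8, 8, 12, 15, 17, 17]
s5→1 s6→2 e8→1 e8→0 s10→1 e12→0 s13→1 s14→2 s14→3  — peak 3.

3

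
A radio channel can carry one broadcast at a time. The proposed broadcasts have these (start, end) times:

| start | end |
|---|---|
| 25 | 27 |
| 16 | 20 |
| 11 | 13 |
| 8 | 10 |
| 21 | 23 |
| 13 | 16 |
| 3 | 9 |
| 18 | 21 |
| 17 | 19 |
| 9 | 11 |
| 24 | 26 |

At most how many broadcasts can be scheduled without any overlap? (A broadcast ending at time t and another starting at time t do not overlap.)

7

Sorted by end: (3,9)  (8,10)  (9,11)  (11,13)  (13,16)  (17,19)  (16,20)  (18,21)  (21,23)  (24,26)  (25,27)
take (3,9); skip (8,10); take (9,11); take (11,13); take (13,16); take (17,19); take (21,23); take (24,26); skip (25,27).
Selected 7 broadcasts.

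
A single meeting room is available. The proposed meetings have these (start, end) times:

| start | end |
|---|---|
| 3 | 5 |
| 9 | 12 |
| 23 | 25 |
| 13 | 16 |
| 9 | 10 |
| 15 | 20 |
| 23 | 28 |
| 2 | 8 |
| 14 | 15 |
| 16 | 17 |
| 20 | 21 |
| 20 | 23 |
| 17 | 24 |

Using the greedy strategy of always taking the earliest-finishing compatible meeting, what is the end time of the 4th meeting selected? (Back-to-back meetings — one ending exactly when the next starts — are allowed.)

Sorted by end: (3,5)  (2,8)  (9,10)  (9,12)  (14,15)  (13,16)  (16,17)  (15,20)  (20,21)  (20,23)  (17,24)  (23,25)  (23,28)
take (3,5); take (9,10); take (14,15); take (16,17); skip (15,20); take (20,21); skip (20,23); take (23,25).
Selected: (3,5) (9,10) (14,15) (16,17) (20,21) (23,25)

17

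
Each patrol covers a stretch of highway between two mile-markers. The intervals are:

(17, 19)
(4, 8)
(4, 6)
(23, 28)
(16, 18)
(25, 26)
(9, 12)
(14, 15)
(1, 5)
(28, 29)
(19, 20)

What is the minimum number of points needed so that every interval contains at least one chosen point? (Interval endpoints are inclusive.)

Sort by right endpoint; whenever an interval is uncovered, place a point at its right end.
Sorted: [1,5] [4,6] [4,8] [9,12] [14,15] [16,18] [17,19] [19,20] [25,26] [23,28] [28,29]
{[1,5],[4,6],[4,8]} hit by 5; {[9,12]} hit by 12; {[14,15]} hit by 15; {[16,18],[17,19]} hit by 18; {[19,20]} hit by 20; {[25,26],[23,28]} hit by 26; {[28,29]} hit by 29.
Points: 5, 12, 15, 18, 20, 26, 29 (7 total).

7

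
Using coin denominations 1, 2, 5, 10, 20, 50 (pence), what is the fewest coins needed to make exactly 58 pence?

4

Use the largest denomination that fits, subtract, and repeat.
58 − 1×50→8 − 1×5→3 − 1×2→1 − 1×1→0
Total coins = 1 + 1 + 1 + 1 = 4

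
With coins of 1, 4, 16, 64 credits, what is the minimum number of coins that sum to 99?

99 = 1×64 + 2×16 + 3×1
Total coins = 1 + 2 + 3 = 6

6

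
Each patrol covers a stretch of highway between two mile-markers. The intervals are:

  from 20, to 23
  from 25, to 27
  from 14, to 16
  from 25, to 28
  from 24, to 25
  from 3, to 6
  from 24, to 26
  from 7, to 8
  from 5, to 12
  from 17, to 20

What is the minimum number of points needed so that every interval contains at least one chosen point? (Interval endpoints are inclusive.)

By right end: [3,6]  [7,8]  [5,12]  [14,16]  [17,20]  [20,23]  [24,25]  [24,26]  [25,27]  [25,28]
[3,6] uncovered → point at 6; [7,8] uncovered → point at 8; [14,16] uncovered → point at 16; [17,20] uncovered → point at 20; [24,25] uncovered → point at 25.
Points: 6, 8, 16, 20, 25 (5 total).

5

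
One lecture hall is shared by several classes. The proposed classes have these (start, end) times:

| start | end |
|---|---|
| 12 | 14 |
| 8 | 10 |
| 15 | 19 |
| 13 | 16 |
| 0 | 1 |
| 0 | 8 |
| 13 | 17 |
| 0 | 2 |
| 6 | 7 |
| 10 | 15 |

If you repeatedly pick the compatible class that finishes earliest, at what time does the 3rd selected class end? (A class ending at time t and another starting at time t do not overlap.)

10

Sort by end time and greedily take each interval whose start is ≥ the last chosen end.
By end time: (0,1), (0,2), (6,7), (0,8), (8,10), (12,14), (10,15), (13,16), (13,17), (15,19).
Pick (0,1); next start ≥ 1 → (6,7); next start ≥ 7 → (8,10); next start ≥ 10 → (12,14); next start ≥ 14 → (15,19).
Selected: (0,1) (6,7) (8,10) (12,14) (15,19)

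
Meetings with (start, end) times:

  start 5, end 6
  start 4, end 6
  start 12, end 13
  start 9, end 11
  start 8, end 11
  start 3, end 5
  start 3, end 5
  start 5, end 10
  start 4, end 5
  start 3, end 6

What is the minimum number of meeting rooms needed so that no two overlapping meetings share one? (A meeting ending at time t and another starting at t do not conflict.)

starts: [3, 3, 3, 4, 4, 5, 5, 8, 9, 12]
ends:   [5, 5, 5, 6, 6, 6, 10, 11, 11, 13]
s3→1 s3→2 s3→3 s4→4 s4→5  — peak 5.

5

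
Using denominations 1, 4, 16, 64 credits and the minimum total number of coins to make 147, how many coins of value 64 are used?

2

147 = 2×64 + 1×16 + 3×1
Count of 64: 2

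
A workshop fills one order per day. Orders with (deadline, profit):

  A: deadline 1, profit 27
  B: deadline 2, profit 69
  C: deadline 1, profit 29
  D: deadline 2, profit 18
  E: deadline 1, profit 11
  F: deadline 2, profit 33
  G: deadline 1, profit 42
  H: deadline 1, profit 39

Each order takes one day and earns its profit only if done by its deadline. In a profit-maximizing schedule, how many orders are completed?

2

Profit order: B=69 G=42 H=39 F=33 C=29 A=27 D=18 E=11
Assign: B→slot 2, G→slot 1, H skipped, F skipped, C skipped, A skipped, D skipped, E skipped.
Slots: [1:G] [2:B]
2 of 8 scheduled.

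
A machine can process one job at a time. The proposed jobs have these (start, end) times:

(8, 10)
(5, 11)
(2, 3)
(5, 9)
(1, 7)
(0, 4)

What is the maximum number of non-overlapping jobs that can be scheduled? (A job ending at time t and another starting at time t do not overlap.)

2

Order by finish time; keep every interval that doesn't clash with the previous kept one.
Sorted by end: (2,3)  (0,4)  (1,7)  (5,9)  (8,10)  (5,11)
take (2,3); skip (0,4); take (5,9); skip (5,11).
Selected 2 jobs.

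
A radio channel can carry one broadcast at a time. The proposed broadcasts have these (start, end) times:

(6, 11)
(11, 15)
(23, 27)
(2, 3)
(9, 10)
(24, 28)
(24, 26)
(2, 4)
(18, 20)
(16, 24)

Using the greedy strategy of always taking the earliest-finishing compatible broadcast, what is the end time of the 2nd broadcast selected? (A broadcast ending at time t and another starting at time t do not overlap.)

Sort by end time and greedily take each interval whose start is ≥ the last chosen end.
By end time: (2,3), (2,4), (9,10), (6,11), (11,15), (18,20), (16,24), (24,26), (23,27), (24,28).
Pick (2,3); next start ≥ 3 → (9,10); next start ≥ 10 → (11,15); next start ≥ 15 → (18,20); next start ≥ 20 → (24,26).
Selected: (2,3) (9,10) (11,15) (18,20) (24,26)

10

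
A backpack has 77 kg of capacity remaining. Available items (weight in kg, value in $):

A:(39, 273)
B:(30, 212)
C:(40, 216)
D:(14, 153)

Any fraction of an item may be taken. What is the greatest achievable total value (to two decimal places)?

Greedy by value/weight ratio, highest first.
Ratios (sorted): D 10.93, B 7.07, A 7.00, C 5.40
take D (14 @ 153); take B (30 @ 212); take 33/39 of A → 231.00. Capacity used 77/77.
Total value = 596.00

596.00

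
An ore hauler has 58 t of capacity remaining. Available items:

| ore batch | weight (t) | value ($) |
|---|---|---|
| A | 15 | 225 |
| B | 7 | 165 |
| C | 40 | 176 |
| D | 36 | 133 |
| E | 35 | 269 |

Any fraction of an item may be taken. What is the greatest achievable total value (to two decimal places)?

Greedy by value/weight ratio, highest first.
Order: B (165/7=23.57) > A (225/15=15.00) > E (269/35=7.69) > C (176/40=4.40) > D (133/36=3.69)
Fill: take B (7 @ 165) → take A (15 @ 225) → take E (35 @ 269) → take 1/40 of C → 4.40; 58/58 used.
Total value = 663.40

663.40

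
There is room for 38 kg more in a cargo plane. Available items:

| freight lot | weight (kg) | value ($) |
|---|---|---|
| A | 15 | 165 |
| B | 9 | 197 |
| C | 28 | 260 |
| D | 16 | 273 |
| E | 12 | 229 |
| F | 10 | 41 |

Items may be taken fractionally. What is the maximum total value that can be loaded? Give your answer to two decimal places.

Ratios (sorted): B 21.89, E 19.08, D 17.06, A 11.00, C 9.29, F 4.10
take B (9 @ 197); take E (12 @ 229); take D (16 @ 273); take 1/15 of A → 11.00. Capacity used 38/38.
Total value = 710.00

710.00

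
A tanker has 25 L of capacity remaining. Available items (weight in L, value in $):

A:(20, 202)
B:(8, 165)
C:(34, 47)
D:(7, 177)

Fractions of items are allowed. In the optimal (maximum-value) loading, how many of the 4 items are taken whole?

Order: D (177/7=25.29) > B (165/8=20.62) > A (202/20=10.10) > C (47/34=1.38)
Fill: take D (7 @ 177) → take B (8 @ 165) → take 10/20 of A → 101.00; 25/25 used.
2 item(s) taken whole; one partial (take 10/20 of A).

2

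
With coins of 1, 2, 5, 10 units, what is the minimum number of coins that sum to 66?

8

66 − 6×10→6 − 1×5→1 − 1×1→0
Total coins = 6 + 1 + 1 = 8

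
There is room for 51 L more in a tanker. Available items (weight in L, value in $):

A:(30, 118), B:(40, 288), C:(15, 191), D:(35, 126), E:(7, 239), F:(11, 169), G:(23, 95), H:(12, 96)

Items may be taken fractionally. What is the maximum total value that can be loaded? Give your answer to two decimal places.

Greedy by value/weight ratio, highest first.
Order: E (239/7=34.14) > F (169/11=15.36) > C (191/15=12.73) > H (96/12=8.00) > B (288/40=7.20) > G (95/23=4.13) > A (118/30=3.93) > D (126/35=3.60)
Fill: take E (7 @ 239) → take F (11 @ 169) → take C (15 @ 191) → take H (12 @ 96) → take 6/40 of B → 43.20; 51/51 used.
Total value = 738.20

738.20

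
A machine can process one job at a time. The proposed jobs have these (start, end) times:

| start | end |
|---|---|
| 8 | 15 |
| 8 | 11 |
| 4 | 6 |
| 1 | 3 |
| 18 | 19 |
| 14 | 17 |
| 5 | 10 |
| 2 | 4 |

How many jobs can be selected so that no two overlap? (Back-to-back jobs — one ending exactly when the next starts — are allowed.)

Greedy by earliest finish: after sorting by end time, pick each interval compatible with the last pick.
Sorted by end: (1,3)  (2,4)  (4,6)  (5,10)  (8,11)  (8,15)  (14,17)  (18,19)
take (1,3); take (4,6); take (8,11); take (14,17); take (18,19).
Selected 5 jobs.

5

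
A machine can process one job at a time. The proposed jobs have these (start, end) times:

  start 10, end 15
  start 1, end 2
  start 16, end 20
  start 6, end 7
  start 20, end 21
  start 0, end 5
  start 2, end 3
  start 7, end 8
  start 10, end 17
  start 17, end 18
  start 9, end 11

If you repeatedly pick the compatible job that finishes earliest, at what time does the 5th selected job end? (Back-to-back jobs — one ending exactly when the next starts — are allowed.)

Sort by end time and greedily take each interval whose start is ≥ the last chosen end.
By end time: (1,2), (2,3), (0,5), (6,7), (7,8), (9,11), (10,15), (10,17), (17,18), (16,20), (20,21).
Pick (1,2); next start ≥ 2 → (2,3); next start ≥ 3 → (6,7); next start ≥ 7 → (7,8); next start ≥ 8 → (9,11); next start ≥ 11 → (17,18); next start ≥ 18 → (20,21).
Selected: (1,2) (2,3) (6,7) (7,8) (9,11) (17,18) (20,21)

11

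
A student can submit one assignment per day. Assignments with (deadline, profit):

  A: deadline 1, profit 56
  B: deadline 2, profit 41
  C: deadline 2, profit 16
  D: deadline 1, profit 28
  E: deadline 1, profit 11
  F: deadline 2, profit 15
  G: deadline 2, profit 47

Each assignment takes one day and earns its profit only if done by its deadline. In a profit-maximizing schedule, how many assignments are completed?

2

Sort by profit descending; place each in the latest free slot ≤ its deadline.
By profit: A(d1,56), G(d2,47), B(d2,41), D(d1,28), C(d2,16), F(d2,15), E(d1,11)
A→slot 1; G→slot 2; B skipped; D skipped; C skipped; F skipped; E skipped.
2 of 7 scheduled.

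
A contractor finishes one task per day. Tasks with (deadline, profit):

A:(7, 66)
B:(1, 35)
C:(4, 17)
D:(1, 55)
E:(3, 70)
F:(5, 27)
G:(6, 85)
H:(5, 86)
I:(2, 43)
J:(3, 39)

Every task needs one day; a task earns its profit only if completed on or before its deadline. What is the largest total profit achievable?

Profit order: H=86 G=85 E=70 A=66 D=55 I=43 J=39 B=35 F=27 C=17
Assign: H→slot 5, G→slot 6, E→slot 3, A→slot 7, D→slot 1, I→slot 2, J skipped, B skipped, F→slot 4, C skipped.
Slots: [1:D] [2:I] [3:E] [4:F] [5:H] [6:G] [7:A]
Profit = 55 + 43 + 70 + 27 + 86 + 85 + 66 = 432

432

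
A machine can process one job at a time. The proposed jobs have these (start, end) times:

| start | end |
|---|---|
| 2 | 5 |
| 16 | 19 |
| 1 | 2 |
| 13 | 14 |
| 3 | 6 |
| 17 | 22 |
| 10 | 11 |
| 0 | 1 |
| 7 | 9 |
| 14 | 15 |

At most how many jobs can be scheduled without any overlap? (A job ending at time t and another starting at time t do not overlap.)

Greedy by earliest finish: after sorting by end time, pick each interval compatible with the last pick.
Sorted by end: (0,1)  (1,2)  (2,5)  (3,6)  (7,9)  (10,11)  (13,14)  (14,15)  (16,19)  (17,22)
take (0,1); take (1,2); take (2,5); take (7,9); take (10,11); take (13,14); take (14,15); take (16,19).
Selected 8 jobs.

8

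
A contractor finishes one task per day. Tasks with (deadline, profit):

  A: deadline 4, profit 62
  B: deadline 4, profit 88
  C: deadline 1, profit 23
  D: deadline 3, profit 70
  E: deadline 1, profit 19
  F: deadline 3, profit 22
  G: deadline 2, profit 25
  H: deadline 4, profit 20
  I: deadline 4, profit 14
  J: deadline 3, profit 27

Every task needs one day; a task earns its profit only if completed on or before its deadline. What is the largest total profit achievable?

247

By profit: B(d4,88), D(d3,70), A(d4,62), J(d3,27), G(d2,25), C(d1,23), F(d3,22), H(d4,20), E(d1,19), I(d4,14)
B→slot 4; D→slot 3; A→slot 2; J→slot 1; G skipped; C skipped; F skipped; H skipped; E skipped; I skipped.
Profit = 27 + 62 + 70 + 88 = 247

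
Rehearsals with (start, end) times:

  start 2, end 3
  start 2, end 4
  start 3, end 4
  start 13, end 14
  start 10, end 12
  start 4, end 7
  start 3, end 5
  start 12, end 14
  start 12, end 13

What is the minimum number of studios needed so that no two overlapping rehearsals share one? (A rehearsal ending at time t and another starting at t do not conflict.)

The answer is the maximum number of intervals overlapping at any instant.
starts: [2, 2, 3, 3, 4, 10, 12, 12, 13]
ends:   [3, 4, 4, 5, 7, 12, 13, 14, 14]
s2→1 s2→2 e3→1 s3→2 s3→3  — peak 3.

3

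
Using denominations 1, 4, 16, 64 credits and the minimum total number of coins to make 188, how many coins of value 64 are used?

188 − 2×64→60 − 3×16→12 − 3×4→0
Count of 64: 2

2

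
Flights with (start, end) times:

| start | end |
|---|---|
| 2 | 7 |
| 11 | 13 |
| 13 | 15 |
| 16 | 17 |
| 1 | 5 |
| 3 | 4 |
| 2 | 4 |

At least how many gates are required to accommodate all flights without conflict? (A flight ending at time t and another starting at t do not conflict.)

4

starts: [1, 2, 2, 3, 11, 13, 16]
ends:   [4, 4, 5, 7, 13, 15, 17]
s1→1 s2→2 s2→3 s3→4  — peak 4.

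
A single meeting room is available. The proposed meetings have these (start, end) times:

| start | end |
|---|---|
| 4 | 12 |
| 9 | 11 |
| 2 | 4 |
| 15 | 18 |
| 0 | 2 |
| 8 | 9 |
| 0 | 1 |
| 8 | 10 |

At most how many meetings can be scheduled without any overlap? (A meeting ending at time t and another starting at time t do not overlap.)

5

Order by finish time; keep every interval that doesn't clash with the previous kept one.
Sorted by end: (0,1)  (0,2)  (2,4)  (8,9)  (8,10)  (9,11)  (4,12)  (15,18)
take (0,1); take (2,4); take (8,9); take (9,11); take (15,18).
Selected 5 meetings.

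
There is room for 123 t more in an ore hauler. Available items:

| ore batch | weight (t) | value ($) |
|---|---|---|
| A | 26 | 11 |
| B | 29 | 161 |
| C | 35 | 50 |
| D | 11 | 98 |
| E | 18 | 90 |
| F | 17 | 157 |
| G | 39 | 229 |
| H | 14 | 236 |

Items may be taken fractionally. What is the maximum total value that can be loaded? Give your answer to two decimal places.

Order: H (236/14=16.86) > F (157/17=9.24) > D (98/11=8.91) > G (229/39=5.87) > B (161/29=5.55) > E (90/18=5.00) > C (50/35=1.43) > A (11/26=0.42)
Fill: take H (14 @ 236) → take F (17 @ 157) → take D (11 @ 98) → take G (39 @ 229) → take B (29 @ 161) → take 13/18 of E → 65.00; 123/123 used.
Total value = 946.00

946.00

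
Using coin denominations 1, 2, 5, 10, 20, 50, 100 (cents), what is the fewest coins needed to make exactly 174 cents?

174 = 1×100 + 1×50 + 1×20 + 2×2
Total coins = 1 + 1 + 1 + 2 = 5

5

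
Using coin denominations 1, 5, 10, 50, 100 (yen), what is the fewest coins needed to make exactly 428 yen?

428 − 4×100→28 − 2×10→8 − 1×5→3 − 3×1→0
Total coins = 4 + 2 + 1 + 3 = 10

10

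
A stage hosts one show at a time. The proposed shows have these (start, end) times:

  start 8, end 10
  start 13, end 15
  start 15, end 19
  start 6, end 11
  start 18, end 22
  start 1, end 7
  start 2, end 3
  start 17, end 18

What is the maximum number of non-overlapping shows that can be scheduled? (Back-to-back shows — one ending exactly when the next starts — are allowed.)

Sort by end time and greedily take each interval whose start is ≥ the last chosen end.
Sorted by end: (2,3)  (1,7)  (8,10)  (6,11)  (13,15)  (17,18)  (15,19)  (18,22)
take (2,3); skip (1,7); take (8,10); take (13,15); take (17,18); take (18,22).
Selected 5 shows.

5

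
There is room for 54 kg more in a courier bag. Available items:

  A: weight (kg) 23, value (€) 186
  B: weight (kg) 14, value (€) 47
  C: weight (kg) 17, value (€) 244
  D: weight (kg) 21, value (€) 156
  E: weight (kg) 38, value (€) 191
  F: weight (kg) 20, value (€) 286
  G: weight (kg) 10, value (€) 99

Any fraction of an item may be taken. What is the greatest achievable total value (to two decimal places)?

Order: C (244/17=14.35) > F (286/20=14.30) > G (99/10=9.90) > A (186/23=8.09) > D (156/21=7.43) > E (191/38=5.03) > B (47/14=3.36)
Fill: take C (17 @ 244) → take F (20 @ 286) → take G (10 @ 99) → take 7/23 of A → 56.61; 54/54 used.
Total value = 685.61

685.61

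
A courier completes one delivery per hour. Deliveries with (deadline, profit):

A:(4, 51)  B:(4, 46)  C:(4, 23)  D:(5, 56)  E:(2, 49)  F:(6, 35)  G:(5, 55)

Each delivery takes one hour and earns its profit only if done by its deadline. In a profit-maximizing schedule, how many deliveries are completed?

Sort by profit descending; place each in the latest free slot ≤ its deadline.
Profit order: D=56 G=55 A=51 E=49 B=46 F=35 C=23
Assign: D→slot 5, G→slot 4, A→slot 3, E→slot 2, B→slot 1, F→slot 6, C skipped.
Slots: [1:B] [2:E] [3:A] [4:G] [5:D] [6:F]
6 of 7 scheduled.

6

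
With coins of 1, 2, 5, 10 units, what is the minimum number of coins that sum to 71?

8

Greedy: take as many of the largest coin as possible, then repeat with the remainder.
71 − 7×10→1 − 1×1→0
Total coins = 7 + 1 = 8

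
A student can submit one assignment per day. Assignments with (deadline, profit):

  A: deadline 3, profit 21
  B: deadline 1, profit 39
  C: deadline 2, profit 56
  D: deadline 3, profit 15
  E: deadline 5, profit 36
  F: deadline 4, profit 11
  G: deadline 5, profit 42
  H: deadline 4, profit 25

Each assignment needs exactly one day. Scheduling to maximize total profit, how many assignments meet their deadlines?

5

Take jobs in profit order; each goes to the latest open slot no later than its deadline.
By profit: C(d2,56), G(d5,42), B(d1,39), E(d5,36), H(d4,25), A(d3,21), D(d3,15), F(d4,11)
C→slot 2; G→slot 5; B→slot 1; E→slot 4; H→slot 3; A skipped; D skipped; F skipped.
5 of 8 scheduled.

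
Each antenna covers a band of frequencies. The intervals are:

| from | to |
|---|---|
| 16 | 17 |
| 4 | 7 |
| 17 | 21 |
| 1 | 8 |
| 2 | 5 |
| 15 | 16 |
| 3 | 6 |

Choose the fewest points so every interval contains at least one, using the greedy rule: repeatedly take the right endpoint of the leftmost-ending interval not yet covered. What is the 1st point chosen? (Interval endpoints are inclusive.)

Process intervals by earliest right end; each time one isn't hit yet, stab at its right endpoint.
By right end: [2,5]  [3,6]  [4,7]  [1,8]  [15,16]  [16,17]  [17,21]
[2,5] uncovered → point at 5; [15,16] uncovered → point at 16; [17,21] uncovered → point at 21.
Points: 5, 16, 21 (3 total).

5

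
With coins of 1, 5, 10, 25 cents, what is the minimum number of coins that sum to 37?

4

37 − 1×25→12 − 1×10→2 − 2×1→0
Total coins = 1 + 1 + 2 = 4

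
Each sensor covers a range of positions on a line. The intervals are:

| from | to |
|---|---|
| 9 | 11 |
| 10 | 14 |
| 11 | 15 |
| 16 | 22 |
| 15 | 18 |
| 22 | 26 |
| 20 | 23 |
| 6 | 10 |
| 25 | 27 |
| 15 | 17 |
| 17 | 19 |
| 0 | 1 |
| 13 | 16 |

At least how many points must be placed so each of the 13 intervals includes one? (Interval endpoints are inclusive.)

6

Sort by right endpoint; whenever an interval is uncovered, place a point at its right end.
By right end: [0,1]  [6,10]  [9,11]  [10,14]  [11,15]  [13,16]  [15,17]  [15,18]  [17,19]  [16,22]  [20,23]  [22,26]  [25,27]
[0,1] uncovered → point at 1; [6,10] uncovered → point at 10; [11,15] uncovered → point at 15; [17,19] uncovered → point at 19; [20,23] uncovered → point at 23; [25,27] uncovered → point at 27.
Points: 1, 10, 15, 19, 23, 27 (6 total).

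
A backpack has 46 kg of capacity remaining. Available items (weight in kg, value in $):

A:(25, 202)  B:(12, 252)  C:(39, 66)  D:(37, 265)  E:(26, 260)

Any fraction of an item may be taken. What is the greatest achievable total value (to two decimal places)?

Ratios (sorted): B 21.00, E 10.00, A 8.08, D 7.16, C 1.69
take B (12 @ 252); take E (26 @ 260); take 8/25 of A → 64.64. Capacity used 46/46.
Total value = 576.64

576.64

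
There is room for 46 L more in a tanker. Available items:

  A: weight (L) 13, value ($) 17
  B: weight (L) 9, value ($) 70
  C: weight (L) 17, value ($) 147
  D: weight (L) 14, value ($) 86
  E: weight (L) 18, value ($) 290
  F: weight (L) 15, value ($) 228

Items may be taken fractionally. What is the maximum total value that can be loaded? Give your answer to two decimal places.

630.41

Order: E (290/18=16.11) > F (228/15=15.20) > C (147/17=8.65) > B (70/9=7.78) > D (86/14=6.14) > A (17/13=1.31)
Fill: take E (18 @ 290) → take F (15 @ 228) → take 13/17 of C → 112.41; 46/46 used.
Total value = 630.41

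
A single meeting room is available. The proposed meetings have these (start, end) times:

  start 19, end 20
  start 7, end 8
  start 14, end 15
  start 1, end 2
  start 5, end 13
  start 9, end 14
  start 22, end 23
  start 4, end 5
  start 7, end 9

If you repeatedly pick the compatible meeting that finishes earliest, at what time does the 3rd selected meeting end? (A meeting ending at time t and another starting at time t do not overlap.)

8

Order by finish time; keep every interval that doesn't clash with the previous kept one.
Sorted by end: (1,2)  (4,5)  (7,8)  (7,9)  (5,13)  (9,14)  (14,15)  (19,20)  (22,23)
take (1,2); take (4,5); take (7,8); skip (5,13); take (9,14); take (14,15); take (19,20); take (22,23).
Selected: (1,2) (4,5) (7,8) (9,14) (14,15) (19,20) (22,23)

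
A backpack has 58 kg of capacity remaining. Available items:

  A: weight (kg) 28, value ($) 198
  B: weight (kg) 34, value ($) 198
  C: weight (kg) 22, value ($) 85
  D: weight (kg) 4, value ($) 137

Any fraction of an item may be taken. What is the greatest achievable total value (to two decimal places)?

486.41

Greedy by value/weight ratio, highest first.
Ratios (sorted): D 34.25, A 7.07, B 5.82, C 3.86
take D (4 @ 137); take A (28 @ 198); take 26/34 of B → 151.41. Capacity used 58/58.
Total value = 486.41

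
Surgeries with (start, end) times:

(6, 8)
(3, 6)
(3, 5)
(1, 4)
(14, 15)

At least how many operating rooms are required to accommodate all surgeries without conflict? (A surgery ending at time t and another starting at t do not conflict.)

3

Events (time:±→running): 1:+→1 3:+→2 3:+→3 … peak 3.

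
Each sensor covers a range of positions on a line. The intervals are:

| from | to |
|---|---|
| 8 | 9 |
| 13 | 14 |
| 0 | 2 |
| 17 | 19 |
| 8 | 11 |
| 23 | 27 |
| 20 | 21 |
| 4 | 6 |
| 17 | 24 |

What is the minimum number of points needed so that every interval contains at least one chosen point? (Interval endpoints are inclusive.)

7

Process intervals by earliest right end; each time one isn't hit yet, stab at its right endpoint.
By right end: [0,2]  [4,6]  [8,9]  [8,11]  [13,14]  [17,19]  [20,21]  [17,24]  [23,27]
[0,2] uncovered → point at 2; [4,6] uncovered → point at 6; [8,9] uncovered → point at 9; [13,14] uncovered → point at 14; [17,19] uncovered → point at 19; [20,21] uncovered → point at 21; [23,27] uncovered → point at 27.
Points: 2, 6, 9, 14, 19, 21, 27 (7 total).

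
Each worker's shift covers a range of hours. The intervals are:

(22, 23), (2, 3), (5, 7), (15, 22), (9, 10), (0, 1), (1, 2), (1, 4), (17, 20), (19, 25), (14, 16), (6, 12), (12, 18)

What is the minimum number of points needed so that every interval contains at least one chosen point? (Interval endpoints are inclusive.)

7

Process intervals by earliest right end; each time one isn't hit yet, stab at its right endpoint.
By right end: [0,1]  [1,2]  [2,3]  [1,4]  [5,7]  [9,10]  [6,12]  [14,16]  [12,18]  [17,20]  [15,22]  [22,23]  [19,25]
[0,1] uncovered → point at 1; [2,3] uncovered → point at 3; [5,7] uncovered → point at 7; [9,10] uncovered → point at 10; [14,16] uncovered → point at 16; [17,20] uncovered → point at 20; [22,23] uncovered → point at 23.
Points: 1, 3, 7, 10, 16, 20, 23 (7 total).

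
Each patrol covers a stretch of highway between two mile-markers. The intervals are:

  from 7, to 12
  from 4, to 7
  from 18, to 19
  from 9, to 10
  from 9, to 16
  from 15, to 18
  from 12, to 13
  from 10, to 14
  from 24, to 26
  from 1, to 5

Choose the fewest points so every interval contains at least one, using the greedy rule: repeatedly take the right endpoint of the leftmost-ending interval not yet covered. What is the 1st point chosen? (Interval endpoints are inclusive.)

Sort by right endpoint; whenever an interval is uncovered, place a point at its right end.
Sorted: [1,5] [4,7] [9,10] [7,12] [12,13] [10,14] [9,16] [15,18] [18,19] [24,26]
{[1,5],[4,7]} hit by 5; {[9,10],[7,12]} hit by 10; {[12,13],[10,14],[9,16]} hit by 13; {[15,18],[18,19]} hit by 18; {[24,26]} hit by 26.
Points: 5, 10, 13, 18, 26 (5 total).

5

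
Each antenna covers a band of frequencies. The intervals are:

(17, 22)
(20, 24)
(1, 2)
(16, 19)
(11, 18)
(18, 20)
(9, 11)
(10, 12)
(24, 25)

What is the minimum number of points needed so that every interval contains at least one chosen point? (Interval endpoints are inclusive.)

Sorted: [1,2] [9,11] [10,12] [11,18] [16,19] [18,20] [17,22] [20,24] [24,25]
{[1,2]} hit by 2; {[9,11],[10,12],[11,18]} hit by 11; {[16,19],[18,20],[17,22]} hit by 19; {[20,24],[24,25]} hit by 24.
Points: 2, 11, 19, 24 (4 total).

4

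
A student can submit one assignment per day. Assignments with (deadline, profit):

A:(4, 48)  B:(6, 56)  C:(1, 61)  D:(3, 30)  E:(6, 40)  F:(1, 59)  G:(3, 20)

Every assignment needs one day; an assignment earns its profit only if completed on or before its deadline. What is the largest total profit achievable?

Take jobs in profit order; each goes to the latest open slot no later than its deadline.
Profit order: C=61 F=59 B=56 A=48 E=40 D=30 G=20
Assign: C→slot 1, F skipped, B→slot 6, A→slot 4, E→slot 5, D→slot 3, G→slot 2.
Slots: [1:C] [2:G] [3:D] [4:A] [5:E] [6:B]
Profit = 61 + 20 + 30 + 48 + 40 + 56 = 255

255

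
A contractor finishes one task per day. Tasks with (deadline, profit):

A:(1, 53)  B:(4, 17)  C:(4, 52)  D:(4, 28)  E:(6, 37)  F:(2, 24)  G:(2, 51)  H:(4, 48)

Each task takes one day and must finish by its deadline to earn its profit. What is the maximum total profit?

Take jobs in profit order; each goes to the latest open slot no later than its deadline.
By profit: A(d1,53), C(d4,52), G(d2,51), H(d4,48), E(d6,37), D(d4,28), F(d2,24), B(d4,17)
A→slot 1; C→slot 4; G→slot 2; H→slot 3; E→slot 6; D skipped; F skipped; B skipped.
Profit = 53 + 51 + 48 + 52 + 37 = 241

241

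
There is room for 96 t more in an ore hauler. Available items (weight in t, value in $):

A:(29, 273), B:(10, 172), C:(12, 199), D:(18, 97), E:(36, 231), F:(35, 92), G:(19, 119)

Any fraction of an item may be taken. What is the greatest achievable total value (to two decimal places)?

931.37

Greedy by value/weight ratio, highest first.
Order: B (172/10=17.20) > C (199/12=16.58) > A (273/29=9.41) > E (231/36=6.42) > G (119/19=6.26) > D (97/18=5.39) > F (92/35=2.63)
Fill: take B (10 @ 172) → take C (12 @ 199) → take A (29 @ 273) → take E (36 @ 231) → take 9/19 of G → 56.37; 96/96 used.
Total value = 931.37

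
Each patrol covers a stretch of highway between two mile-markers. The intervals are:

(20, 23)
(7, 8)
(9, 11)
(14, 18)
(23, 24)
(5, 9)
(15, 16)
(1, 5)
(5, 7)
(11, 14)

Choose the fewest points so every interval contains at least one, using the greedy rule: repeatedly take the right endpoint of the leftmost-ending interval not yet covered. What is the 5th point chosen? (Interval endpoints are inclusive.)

Process intervals by earliest right end; each time one isn't hit yet, stab at its right endpoint.
By right end: [1,5]  [5,7]  [7,8]  [5,9]  [9,11]  [11,14]  [15,16]  [14,18]  [20,23]  [23,24]
[1,5] uncovered → point at 5; [7,8] uncovered → point at 8; [9,11] uncovered → point at 11; [15,16] uncovered → point at 16; [20,23] uncovered → point at 23.
Points: 5, 8, 11, 16, 23 (5 total).

23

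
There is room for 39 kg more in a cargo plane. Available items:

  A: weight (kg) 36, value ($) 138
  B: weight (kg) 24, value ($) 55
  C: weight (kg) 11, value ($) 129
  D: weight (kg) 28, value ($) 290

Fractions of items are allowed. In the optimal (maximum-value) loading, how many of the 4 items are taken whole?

Sort by value per unit weight and fill in that order.
Ratios (sorted): C 11.73, D 10.36, A 3.83, B 2.29
take C (11 @ 129); take D (28 @ 290). Capacity used 39/39.
2 item(s) taken whole.

2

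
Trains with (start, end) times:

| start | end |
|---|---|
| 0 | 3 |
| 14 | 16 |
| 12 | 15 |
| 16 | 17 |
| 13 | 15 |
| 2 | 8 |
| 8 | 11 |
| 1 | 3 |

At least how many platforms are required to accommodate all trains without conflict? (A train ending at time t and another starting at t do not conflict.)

3

The answer is the maximum number of intervals overlapping at any instant.
starts: [0, 1, 2, 8, 12, 13, 14, 16]
ends:   [3, 3, 8, 11, 15, 15, 16, 17]
s0→1 s1→2 s2→3  — peak 3.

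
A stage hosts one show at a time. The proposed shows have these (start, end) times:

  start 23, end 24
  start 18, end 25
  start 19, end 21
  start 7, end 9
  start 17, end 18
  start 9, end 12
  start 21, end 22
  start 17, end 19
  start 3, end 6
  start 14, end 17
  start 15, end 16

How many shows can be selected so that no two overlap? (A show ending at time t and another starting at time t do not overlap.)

By end time: (3,6), (7,9), (9,12), (15,16), (14,17), (17,18), (17,19), (19,21), (21,22), (23,24), (18,25).
Pick (3,6); next start ≥ 6 → (7,9); next start ≥ 9 → (9,12); next start ≥ 12 → (15,16); next start ≥ 16 → (17,18); next start ≥ 18 → (19,21); next start ≥ 21 → (21,22); next start ≥ 22 → (23,24).
Selected 8 shows.

8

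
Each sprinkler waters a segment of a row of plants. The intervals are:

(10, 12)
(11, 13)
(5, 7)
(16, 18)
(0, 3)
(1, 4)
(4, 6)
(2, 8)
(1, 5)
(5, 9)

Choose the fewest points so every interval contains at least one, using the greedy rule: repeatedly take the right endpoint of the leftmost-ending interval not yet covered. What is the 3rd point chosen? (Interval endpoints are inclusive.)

Sorted: [0,3] [1,4] [1,5] [4,6] [5,7] [2,8] [5,9] [10,12] [11,13] [16,18]
{[0,3],[1,4],[1,5]} hit by 3; {[4,6],[5,7],[2,8],[5,9]} hit by 6; {[10,12],[11,13]} hit by 12; {[16,18]} hit by 18.
Points: 3, 6, 12, 18 (4 total).

12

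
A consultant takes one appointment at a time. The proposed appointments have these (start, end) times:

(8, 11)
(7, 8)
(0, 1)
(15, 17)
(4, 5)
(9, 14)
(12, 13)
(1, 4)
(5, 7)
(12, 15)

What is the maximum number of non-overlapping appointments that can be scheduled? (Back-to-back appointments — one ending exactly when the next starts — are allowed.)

8

By end time: (0,1), (1,4), (4,5), (5,7), (7,8), (8,11), (12,13), (9,14), (12,15), (15,17).
Pick (0,1); next start ≥ 1 → (1,4); next start ≥ 4 → (4,5); next start ≥ 5 → (5,7); next start ≥ 7 → (7,8); next start ≥ 8 → (8,11); next start ≥ 11 → (12,13); next start ≥ 13 → (15,17).
Selected 8 appointments.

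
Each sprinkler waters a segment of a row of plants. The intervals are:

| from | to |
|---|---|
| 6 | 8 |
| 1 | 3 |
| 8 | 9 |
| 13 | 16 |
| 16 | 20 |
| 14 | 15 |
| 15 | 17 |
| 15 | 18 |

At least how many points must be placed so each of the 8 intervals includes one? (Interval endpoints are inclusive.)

4

Process intervals by earliest right end; each time one isn't hit yet, stab at its right endpoint.
Sorted: [1,3] [6,8] [8,9] [14,15] [13,16] [15,17] [15,18] [16,20]
{[1,3]} hit by 3; {[6,8],[8,9]} hit by 8; {[14,15],[13,16],[15,17],[15,18]} hit by 15; {[16,20]} hit by 20.
Points: 3, 8, 15, 20 (4 total).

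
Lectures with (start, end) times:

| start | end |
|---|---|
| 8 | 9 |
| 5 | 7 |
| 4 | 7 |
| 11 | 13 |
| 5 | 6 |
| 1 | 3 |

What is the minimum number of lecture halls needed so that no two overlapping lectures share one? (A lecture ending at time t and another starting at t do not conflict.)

3

Count concurrent intervals with a sweep; the peak is the room count.
Events (time:±→running): 1:+→1 3:-→0 4:+→1 5:+→2 5:+→3 … peak 3.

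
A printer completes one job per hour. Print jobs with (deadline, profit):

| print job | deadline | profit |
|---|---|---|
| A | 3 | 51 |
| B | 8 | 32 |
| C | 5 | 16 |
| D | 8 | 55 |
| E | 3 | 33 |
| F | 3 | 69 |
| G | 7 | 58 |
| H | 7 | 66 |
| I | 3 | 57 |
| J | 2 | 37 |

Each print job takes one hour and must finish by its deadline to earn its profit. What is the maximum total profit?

404

Sort by profit descending; place each in the latest free slot ≤ its deadline.
Profit order: F=69 H=66 G=58 I=57 D=55 A=51 J=37 E=33 B=32 C=16
Assign: F→slot 3, H→slot 7, G→slot 6, I→slot 2, D→slot 8, A→slot 1, J skipped, E skipped, B→slot 5, C→slot 4.
Slots: [1:A] [2:I] [3:F] [4:C] [5:B] [6:G] [7:H] [8:D]
Profit = 51 + 57 + 69 + 16 + 32 + 58 + 66 + 55 = 404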